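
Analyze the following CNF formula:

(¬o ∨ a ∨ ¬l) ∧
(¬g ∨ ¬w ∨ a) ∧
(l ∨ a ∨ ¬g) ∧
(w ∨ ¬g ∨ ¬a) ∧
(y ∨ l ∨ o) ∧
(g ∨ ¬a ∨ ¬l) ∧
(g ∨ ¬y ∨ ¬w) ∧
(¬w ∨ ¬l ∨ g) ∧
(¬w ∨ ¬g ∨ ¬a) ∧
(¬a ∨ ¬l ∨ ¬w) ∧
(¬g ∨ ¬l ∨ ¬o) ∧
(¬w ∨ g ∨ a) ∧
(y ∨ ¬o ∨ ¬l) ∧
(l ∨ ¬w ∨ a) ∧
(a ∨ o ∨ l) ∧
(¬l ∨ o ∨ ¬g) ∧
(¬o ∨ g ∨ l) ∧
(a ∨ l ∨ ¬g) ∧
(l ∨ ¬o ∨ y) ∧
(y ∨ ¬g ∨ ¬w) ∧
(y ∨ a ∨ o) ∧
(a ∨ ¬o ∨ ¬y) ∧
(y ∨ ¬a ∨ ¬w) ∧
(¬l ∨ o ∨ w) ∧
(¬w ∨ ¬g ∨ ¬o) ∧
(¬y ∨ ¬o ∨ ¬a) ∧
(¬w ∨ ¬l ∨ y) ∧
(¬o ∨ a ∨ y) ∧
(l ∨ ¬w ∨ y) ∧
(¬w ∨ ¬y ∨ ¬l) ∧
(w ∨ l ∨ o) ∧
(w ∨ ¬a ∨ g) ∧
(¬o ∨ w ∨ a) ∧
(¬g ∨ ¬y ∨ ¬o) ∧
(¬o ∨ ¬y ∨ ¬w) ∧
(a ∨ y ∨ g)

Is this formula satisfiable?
No

No, the formula is not satisfiable.

No assignment of truth values to the variables can make all 36 clauses true simultaneously.

The formula is UNSAT (unsatisfiable).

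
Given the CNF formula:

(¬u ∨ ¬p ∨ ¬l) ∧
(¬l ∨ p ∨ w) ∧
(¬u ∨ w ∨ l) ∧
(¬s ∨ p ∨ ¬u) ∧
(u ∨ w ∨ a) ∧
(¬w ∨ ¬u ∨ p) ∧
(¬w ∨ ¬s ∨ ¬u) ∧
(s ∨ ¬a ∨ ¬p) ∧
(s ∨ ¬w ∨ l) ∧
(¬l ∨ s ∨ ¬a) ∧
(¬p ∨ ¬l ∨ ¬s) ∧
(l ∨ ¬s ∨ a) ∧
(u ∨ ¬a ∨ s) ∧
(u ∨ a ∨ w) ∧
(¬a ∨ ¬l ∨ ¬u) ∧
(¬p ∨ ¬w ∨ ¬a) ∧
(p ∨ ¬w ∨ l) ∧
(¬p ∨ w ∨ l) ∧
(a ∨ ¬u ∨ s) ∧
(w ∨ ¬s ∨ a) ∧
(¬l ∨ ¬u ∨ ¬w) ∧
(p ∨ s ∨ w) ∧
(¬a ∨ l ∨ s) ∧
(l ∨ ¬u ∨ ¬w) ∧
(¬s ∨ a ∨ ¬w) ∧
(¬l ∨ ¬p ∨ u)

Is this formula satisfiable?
Yes

Yes, the formula is satisfiable.

One satisfying assignment is: l=True, a=False, w=True, p=False, u=False, s=False

Verification: With this assignment, all 26 clauses evaluate to true.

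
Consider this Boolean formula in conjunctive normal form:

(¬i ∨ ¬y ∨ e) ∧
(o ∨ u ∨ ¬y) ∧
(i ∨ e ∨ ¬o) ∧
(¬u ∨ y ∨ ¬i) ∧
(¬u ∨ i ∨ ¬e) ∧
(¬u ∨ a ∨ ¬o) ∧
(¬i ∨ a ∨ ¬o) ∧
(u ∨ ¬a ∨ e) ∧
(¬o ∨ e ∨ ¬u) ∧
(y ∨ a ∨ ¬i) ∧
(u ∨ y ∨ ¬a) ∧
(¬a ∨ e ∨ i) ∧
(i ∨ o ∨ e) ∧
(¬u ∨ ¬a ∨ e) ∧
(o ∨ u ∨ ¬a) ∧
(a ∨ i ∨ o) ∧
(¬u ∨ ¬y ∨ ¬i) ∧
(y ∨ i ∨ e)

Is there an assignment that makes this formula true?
Yes

Yes, the formula is satisfiable.

One satisfying assignment is: e=True, i=False, y=False, o=True, u=False, a=False

Verification: With this assignment, all 18 clauses evaluate to true.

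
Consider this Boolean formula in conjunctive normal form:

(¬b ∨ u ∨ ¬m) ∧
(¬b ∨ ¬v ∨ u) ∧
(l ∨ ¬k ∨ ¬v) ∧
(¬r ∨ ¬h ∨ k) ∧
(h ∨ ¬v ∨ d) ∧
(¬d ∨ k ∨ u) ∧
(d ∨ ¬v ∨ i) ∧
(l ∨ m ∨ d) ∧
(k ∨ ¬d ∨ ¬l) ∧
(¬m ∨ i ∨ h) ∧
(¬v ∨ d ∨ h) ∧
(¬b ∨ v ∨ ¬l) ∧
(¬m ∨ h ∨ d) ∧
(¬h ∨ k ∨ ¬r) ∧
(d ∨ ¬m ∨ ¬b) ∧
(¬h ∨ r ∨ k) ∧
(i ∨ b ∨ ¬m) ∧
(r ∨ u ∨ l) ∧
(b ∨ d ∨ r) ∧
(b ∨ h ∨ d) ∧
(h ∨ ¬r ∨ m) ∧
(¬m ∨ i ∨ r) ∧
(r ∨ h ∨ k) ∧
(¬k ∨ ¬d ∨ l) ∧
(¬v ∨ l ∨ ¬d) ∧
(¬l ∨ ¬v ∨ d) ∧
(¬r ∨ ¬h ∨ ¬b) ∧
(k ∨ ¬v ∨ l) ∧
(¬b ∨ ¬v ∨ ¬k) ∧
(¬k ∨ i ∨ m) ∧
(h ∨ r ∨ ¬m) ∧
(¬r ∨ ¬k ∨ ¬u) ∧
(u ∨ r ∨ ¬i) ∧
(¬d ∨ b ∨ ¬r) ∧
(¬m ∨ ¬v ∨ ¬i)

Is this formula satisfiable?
Yes

Yes, the formula is satisfiable.

One satisfying assignment is: u=True, d=True, b=True, v=False, h=False, i=True, m=True, k=False, l=False, r=True

Verification: With this assignment, all 35 clauses evaluate to true.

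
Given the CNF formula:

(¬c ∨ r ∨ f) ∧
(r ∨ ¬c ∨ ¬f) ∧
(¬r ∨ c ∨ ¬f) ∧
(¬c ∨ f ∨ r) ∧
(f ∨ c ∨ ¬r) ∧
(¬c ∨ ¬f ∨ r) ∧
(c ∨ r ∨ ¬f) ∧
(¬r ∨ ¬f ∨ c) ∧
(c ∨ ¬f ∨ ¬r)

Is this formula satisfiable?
Yes

Yes, the formula is satisfiable.

One satisfying assignment is: f=False, r=False, c=False

Verification: With this assignment, all 9 clauses evaluate to true.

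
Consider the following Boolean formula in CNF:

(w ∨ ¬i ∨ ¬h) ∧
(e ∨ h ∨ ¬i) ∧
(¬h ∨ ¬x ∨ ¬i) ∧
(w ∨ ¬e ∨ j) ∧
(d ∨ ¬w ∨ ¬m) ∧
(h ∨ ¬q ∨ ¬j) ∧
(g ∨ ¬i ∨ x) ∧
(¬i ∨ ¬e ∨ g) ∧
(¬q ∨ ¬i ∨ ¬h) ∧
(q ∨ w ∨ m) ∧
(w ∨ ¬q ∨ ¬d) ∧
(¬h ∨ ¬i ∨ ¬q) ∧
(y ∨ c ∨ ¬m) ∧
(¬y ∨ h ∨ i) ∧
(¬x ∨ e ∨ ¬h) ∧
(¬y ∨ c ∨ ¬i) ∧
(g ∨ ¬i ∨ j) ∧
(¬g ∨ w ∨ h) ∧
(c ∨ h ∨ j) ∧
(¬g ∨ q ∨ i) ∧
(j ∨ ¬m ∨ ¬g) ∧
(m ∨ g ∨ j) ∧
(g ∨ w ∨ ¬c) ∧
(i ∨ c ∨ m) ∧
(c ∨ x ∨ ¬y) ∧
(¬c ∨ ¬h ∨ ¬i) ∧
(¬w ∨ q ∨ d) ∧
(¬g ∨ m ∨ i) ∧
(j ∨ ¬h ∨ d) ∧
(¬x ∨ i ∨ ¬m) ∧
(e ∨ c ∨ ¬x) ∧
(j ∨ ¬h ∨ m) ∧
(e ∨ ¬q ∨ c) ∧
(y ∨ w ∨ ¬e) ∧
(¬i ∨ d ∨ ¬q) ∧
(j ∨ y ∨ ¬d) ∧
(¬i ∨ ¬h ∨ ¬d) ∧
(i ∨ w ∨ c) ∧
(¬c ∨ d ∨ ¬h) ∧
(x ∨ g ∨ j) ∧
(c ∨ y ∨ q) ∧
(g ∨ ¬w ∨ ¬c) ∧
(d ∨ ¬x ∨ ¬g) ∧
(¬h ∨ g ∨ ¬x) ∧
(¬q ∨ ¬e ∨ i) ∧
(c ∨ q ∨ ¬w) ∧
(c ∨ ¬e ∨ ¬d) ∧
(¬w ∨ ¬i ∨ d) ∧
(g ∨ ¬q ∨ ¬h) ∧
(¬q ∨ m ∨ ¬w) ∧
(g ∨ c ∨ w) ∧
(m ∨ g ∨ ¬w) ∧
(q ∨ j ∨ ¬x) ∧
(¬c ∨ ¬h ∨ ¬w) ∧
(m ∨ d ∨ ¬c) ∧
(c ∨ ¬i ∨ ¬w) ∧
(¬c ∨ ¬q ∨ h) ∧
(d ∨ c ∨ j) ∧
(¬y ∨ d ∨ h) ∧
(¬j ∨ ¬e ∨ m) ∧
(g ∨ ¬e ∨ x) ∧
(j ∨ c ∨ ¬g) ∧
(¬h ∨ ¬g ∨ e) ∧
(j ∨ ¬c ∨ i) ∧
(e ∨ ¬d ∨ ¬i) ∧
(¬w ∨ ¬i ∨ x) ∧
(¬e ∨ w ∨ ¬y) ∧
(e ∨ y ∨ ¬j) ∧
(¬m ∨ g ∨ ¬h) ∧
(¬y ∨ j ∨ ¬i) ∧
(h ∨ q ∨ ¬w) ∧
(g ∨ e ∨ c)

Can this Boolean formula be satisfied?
No

No, the formula is not satisfiable.

No assignment of truth values to the variables can make all 72 clauses true simultaneously.

The formula is UNSAT (unsatisfiable).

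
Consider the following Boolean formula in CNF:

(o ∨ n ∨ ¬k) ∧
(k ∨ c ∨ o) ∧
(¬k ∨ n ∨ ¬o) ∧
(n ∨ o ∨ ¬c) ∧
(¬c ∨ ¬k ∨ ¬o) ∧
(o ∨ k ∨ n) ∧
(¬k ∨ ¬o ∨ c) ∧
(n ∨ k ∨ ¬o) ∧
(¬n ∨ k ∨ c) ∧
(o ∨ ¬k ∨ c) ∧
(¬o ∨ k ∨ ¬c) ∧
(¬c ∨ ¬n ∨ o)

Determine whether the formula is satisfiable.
No

No, the formula is not satisfiable.

No assignment of truth values to the variables can make all 12 clauses true simultaneously.

The formula is UNSAT (unsatisfiable).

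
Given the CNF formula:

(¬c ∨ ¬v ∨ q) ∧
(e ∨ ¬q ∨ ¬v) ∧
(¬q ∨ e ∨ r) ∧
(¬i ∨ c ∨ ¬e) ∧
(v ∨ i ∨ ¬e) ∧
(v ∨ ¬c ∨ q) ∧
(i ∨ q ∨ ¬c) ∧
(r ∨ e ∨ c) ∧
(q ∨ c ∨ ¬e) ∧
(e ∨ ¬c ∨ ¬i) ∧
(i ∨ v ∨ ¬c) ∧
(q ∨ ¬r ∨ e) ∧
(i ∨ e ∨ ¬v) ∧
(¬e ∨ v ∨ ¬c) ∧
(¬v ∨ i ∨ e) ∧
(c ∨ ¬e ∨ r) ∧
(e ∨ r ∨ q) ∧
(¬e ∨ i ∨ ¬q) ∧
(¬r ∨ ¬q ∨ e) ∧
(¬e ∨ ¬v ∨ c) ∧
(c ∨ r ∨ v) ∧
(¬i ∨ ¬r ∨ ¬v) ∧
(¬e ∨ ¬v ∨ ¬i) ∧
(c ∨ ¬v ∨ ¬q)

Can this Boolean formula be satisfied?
No

No, the formula is not satisfiable.

No assignment of truth values to the variables can make all 24 clauses true simultaneously.

The formula is UNSAT (unsatisfiable).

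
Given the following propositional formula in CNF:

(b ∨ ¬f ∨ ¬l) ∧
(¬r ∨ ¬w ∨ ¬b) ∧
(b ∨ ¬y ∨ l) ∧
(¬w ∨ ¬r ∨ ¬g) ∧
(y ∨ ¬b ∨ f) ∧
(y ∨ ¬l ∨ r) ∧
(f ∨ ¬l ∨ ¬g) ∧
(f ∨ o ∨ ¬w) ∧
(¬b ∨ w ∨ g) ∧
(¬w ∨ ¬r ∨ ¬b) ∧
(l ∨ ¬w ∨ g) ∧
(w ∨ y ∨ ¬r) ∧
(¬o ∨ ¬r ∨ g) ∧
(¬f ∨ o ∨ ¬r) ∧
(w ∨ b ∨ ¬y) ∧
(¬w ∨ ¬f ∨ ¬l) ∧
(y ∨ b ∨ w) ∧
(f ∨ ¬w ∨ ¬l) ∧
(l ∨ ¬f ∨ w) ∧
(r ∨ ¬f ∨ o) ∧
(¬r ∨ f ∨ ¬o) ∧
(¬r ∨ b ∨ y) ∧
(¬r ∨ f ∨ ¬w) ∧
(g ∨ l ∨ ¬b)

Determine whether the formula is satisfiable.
Yes

Yes, the formula is satisfiable.

One satisfying assignment is: o=True, g=True, w=True, b=False, l=False, y=False, r=False, f=False

Verification: With this assignment, all 24 clauses evaluate to true.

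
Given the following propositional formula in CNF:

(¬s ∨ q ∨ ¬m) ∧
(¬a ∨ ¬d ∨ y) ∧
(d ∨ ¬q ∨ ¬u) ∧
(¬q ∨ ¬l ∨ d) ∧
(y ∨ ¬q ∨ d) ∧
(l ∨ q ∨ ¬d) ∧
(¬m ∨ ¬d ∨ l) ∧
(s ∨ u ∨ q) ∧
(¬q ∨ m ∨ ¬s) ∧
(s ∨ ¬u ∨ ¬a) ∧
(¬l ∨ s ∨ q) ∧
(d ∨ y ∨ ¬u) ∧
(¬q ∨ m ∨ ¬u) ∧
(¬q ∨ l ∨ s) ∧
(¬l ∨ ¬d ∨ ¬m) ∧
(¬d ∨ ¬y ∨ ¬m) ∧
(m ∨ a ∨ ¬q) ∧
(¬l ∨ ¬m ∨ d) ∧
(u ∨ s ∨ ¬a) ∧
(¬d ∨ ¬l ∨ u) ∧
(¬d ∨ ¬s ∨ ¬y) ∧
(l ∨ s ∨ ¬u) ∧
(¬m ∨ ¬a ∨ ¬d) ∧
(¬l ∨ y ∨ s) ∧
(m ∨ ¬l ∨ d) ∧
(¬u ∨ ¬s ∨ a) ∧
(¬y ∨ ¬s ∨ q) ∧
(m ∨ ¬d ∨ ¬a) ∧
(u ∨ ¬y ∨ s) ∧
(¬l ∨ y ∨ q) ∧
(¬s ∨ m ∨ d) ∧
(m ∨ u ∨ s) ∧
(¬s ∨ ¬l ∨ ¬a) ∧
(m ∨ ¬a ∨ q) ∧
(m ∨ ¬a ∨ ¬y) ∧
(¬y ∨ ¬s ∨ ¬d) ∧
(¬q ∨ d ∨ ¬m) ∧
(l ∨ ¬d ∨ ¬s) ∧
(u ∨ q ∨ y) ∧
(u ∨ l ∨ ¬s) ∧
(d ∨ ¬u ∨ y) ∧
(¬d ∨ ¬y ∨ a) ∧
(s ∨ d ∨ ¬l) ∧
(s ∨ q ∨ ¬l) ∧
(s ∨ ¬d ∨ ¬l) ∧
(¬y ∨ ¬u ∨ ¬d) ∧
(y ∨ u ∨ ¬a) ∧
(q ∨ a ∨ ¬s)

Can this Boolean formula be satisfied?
No

No, the formula is not satisfiable.

No assignment of truth values to the variables can make all 48 clauses true simultaneously.

The formula is UNSAT (unsatisfiable).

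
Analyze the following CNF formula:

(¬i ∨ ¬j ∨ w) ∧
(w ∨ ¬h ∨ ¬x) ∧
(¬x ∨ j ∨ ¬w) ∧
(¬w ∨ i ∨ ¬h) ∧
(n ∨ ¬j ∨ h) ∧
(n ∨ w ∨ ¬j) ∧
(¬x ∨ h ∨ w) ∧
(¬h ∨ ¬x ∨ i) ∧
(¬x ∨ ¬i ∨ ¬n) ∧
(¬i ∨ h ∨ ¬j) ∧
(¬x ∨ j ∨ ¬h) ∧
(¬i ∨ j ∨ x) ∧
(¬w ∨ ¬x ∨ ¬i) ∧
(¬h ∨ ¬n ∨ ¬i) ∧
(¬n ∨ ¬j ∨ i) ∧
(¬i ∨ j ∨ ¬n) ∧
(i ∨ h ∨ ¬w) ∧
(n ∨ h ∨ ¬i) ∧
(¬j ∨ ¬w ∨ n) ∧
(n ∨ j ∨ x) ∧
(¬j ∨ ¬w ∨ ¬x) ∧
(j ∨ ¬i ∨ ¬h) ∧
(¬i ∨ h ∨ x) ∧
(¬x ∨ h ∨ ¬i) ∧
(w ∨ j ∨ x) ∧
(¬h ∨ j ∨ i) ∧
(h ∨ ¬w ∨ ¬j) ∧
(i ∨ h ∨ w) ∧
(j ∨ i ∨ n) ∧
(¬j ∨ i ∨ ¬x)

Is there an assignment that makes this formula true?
No

No, the formula is not satisfiable.

No assignment of truth values to the variables can make all 30 clauses true simultaneously.

The formula is UNSAT (unsatisfiable).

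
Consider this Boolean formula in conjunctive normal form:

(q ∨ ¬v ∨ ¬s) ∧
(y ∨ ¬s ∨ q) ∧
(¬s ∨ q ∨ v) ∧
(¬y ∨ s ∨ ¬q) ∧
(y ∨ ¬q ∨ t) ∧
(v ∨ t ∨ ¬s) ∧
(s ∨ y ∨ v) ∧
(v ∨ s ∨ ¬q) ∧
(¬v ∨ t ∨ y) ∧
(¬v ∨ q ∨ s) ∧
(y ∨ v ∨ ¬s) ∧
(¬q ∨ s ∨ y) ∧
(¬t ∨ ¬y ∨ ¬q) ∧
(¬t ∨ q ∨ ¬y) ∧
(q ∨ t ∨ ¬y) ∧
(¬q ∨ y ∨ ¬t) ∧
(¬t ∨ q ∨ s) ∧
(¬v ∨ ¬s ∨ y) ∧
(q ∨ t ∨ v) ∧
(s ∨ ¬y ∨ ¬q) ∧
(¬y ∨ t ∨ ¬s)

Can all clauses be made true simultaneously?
No

No, the formula is not satisfiable.

No assignment of truth values to the variables can make all 21 clauses true simultaneously.

The formula is UNSAT (unsatisfiable).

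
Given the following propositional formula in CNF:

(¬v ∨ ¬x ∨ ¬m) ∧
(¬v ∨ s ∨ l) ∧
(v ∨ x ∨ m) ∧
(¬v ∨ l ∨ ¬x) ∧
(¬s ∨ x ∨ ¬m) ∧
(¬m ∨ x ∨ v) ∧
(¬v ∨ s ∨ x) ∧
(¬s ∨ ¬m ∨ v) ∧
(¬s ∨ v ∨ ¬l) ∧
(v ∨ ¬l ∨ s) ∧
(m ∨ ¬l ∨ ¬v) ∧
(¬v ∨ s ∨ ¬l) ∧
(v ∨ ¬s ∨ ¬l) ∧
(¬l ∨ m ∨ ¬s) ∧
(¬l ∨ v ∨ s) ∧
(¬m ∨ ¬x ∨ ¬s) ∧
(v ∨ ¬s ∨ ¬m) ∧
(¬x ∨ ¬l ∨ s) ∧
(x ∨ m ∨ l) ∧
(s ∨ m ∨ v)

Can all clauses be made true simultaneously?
Yes

Yes, the formula is satisfiable.

One satisfying assignment is: v=False, s=True, l=False, x=True, m=False

Verification: With this assignment, all 20 clauses evaluate to true.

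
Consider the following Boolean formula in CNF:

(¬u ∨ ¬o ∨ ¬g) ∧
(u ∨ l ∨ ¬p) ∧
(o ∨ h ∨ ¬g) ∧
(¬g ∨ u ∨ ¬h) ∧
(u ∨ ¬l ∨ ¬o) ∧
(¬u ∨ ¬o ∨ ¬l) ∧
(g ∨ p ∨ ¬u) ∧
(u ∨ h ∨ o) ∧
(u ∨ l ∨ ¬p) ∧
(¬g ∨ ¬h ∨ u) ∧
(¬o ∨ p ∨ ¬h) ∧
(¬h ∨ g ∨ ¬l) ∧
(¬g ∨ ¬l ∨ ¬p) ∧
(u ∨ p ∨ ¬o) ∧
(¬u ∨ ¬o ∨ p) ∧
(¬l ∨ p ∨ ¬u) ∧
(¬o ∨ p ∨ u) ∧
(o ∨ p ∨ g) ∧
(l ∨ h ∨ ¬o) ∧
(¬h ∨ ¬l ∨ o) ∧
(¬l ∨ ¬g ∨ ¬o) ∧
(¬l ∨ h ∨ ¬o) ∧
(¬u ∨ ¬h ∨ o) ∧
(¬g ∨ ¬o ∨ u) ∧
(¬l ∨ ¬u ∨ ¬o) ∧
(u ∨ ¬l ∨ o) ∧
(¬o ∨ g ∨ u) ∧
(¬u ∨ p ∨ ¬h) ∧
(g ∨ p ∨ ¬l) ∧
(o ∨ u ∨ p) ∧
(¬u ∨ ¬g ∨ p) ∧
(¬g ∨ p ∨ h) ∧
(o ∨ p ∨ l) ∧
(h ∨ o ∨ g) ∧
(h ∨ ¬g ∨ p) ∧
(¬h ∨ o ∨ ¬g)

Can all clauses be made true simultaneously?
Yes

Yes, the formula is satisfiable.

One satisfying assignment is: l=False, o=True, u=True, p=True, h=True, g=False

Verification: With this assignment, all 36 clauses evaluate to true.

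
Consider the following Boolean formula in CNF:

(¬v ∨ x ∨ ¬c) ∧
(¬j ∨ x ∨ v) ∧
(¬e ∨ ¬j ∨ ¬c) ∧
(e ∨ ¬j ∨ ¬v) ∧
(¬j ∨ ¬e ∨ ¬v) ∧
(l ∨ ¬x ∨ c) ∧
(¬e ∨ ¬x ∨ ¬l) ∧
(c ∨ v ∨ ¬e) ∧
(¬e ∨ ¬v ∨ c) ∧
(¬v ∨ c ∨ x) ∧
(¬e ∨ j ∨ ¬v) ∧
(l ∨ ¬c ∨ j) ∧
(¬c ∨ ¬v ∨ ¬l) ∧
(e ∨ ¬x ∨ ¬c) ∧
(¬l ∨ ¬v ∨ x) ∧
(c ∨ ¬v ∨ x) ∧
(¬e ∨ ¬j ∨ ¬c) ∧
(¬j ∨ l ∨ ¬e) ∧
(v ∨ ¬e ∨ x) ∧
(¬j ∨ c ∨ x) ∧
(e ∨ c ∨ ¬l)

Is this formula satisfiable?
Yes

Yes, the formula is satisfiable.

One satisfying assignment is: c=False, j=False, e=False, v=False, l=False, x=False

Verification: With this assignment, all 21 clauses evaluate to true.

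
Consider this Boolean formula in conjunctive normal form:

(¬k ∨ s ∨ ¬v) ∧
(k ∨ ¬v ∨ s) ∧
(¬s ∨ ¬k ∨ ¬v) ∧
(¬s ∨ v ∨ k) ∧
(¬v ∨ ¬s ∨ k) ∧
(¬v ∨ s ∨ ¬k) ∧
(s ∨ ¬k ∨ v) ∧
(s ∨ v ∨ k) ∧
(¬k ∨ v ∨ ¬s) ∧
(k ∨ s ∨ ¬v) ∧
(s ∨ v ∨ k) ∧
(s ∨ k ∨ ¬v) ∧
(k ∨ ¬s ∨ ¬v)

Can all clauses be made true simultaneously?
No

No, the formula is not satisfiable.

No assignment of truth values to the variables can make all 13 clauses true simultaneously.

The formula is UNSAT (unsatisfiable).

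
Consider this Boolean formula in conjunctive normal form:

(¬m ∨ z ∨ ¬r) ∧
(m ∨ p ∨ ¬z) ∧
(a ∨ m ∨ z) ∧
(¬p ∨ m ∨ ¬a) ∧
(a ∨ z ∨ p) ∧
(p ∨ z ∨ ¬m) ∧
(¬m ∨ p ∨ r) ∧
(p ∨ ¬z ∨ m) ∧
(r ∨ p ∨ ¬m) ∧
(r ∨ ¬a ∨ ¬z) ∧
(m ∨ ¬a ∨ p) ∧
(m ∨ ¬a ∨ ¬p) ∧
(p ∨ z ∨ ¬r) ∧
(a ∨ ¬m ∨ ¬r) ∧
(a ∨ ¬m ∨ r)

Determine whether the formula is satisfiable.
Yes

Yes, the formula is satisfiable.

One satisfying assignment is: r=False, p=True, a=False, z=True, m=False

Verification: With this assignment, all 15 clauses evaluate to true.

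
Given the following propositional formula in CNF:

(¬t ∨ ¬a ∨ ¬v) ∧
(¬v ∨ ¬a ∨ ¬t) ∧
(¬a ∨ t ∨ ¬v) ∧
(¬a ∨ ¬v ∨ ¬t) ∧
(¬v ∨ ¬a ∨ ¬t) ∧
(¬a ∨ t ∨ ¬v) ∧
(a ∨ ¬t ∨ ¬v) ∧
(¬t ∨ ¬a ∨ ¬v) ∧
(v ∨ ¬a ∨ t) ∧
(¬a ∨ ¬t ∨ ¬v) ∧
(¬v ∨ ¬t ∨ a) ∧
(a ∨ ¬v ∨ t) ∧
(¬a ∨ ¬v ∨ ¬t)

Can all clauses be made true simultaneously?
Yes

Yes, the formula is satisfiable.

One satisfying assignment is: t=False, v=False, a=False

Verification: With this assignment, all 13 clauses evaluate to true.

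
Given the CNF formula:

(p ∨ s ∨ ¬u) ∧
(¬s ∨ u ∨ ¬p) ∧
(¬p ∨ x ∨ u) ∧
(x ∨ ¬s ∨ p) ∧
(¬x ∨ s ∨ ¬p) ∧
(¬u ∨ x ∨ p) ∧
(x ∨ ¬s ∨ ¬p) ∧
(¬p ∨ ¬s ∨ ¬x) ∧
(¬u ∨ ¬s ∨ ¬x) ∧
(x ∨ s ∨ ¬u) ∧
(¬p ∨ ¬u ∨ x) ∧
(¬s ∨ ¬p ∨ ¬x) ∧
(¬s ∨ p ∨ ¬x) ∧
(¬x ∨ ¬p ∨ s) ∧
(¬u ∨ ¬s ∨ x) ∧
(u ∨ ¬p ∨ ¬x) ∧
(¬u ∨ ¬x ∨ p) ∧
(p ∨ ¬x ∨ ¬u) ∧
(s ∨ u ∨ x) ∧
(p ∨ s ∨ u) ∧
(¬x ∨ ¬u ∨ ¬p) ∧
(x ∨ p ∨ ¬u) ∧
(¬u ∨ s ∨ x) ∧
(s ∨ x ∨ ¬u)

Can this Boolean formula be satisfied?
No

No, the formula is not satisfiable.

No assignment of truth values to the variables can make all 24 clauses true simultaneously.

The formula is UNSAT (unsatisfiable).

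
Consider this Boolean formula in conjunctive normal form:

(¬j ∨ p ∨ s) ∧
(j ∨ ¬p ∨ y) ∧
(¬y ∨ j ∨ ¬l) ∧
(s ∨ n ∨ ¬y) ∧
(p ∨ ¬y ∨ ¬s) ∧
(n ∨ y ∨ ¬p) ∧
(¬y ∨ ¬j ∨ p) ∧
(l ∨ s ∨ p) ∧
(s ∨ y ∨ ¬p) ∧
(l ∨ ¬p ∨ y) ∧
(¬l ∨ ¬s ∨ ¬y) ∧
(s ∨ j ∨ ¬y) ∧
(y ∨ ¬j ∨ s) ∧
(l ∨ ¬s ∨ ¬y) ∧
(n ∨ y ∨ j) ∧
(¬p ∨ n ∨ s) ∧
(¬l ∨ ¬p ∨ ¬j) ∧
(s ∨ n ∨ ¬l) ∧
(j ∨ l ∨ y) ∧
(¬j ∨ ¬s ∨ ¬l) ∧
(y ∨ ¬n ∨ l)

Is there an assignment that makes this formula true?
Yes

Yes, the formula is satisfiable.

One satisfying assignment is: s=True, y=False, p=False, l=False, n=False, j=True

Verification: With this assignment, all 21 clauses evaluate to true.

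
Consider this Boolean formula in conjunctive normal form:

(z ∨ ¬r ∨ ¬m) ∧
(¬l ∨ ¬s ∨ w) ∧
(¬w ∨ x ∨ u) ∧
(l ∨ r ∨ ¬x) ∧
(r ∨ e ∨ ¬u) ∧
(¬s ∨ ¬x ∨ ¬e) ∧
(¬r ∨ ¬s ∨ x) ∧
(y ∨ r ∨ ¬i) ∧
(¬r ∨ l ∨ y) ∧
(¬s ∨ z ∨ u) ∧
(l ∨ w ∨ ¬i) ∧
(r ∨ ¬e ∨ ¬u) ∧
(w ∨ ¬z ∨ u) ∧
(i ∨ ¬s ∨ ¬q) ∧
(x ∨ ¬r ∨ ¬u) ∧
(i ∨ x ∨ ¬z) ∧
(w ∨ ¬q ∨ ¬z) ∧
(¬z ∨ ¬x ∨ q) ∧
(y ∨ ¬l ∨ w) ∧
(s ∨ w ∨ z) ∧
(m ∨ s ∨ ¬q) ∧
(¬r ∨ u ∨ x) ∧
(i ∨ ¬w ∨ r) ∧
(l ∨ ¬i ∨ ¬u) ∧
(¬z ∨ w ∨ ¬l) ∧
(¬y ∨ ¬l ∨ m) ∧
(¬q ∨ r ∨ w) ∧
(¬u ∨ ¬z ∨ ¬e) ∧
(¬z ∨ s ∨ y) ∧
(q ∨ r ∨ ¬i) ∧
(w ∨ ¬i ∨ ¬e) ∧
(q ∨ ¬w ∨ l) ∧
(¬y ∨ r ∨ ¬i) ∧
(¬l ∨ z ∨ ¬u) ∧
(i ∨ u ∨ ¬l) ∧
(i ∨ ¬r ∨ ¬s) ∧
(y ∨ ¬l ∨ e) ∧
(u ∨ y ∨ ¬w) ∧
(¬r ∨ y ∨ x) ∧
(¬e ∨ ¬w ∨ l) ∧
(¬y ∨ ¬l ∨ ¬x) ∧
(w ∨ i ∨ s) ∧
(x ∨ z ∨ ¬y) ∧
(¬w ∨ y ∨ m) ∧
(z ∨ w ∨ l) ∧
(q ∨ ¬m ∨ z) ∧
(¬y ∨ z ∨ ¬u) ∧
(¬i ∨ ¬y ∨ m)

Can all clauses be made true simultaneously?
Yes

Yes, the formula is satisfiable.

One satisfying assignment is: y=True, m=True, s=False, w=True, l=False, e=False, i=False, q=True, u=True, z=True, r=True, x=True

Verification: With this assignment, all 48 clauses evaluate to true.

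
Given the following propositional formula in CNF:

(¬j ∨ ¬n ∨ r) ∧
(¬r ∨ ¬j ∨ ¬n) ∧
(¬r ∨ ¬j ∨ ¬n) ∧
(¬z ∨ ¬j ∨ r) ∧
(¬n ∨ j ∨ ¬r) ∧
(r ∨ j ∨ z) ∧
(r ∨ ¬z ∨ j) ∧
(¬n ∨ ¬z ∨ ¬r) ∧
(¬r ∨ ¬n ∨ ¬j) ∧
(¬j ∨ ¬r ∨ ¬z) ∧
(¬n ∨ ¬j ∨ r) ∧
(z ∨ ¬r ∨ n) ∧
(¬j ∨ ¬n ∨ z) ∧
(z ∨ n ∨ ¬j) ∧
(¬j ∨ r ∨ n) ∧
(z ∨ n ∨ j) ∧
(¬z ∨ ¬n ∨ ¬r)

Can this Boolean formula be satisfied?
Yes

Yes, the formula is satisfiable.

One satisfying assignment is: z=True, r=True, j=False, n=False

Verification: With this assignment, all 17 clauses evaluate to true.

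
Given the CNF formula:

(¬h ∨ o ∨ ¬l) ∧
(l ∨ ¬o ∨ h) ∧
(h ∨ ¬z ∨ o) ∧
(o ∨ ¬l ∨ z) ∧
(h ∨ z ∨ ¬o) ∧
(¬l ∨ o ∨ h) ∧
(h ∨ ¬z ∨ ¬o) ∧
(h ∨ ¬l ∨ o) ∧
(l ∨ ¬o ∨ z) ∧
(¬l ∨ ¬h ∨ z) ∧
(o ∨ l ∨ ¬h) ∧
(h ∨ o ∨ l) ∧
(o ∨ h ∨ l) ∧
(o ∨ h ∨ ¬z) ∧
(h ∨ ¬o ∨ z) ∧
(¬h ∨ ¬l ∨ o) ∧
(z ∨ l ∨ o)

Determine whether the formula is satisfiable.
Yes

Yes, the formula is satisfiable.

One satisfying assignment is: l=False, z=True, o=True, h=True

Verification: With this assignment, all 17 clauses evaluate to true.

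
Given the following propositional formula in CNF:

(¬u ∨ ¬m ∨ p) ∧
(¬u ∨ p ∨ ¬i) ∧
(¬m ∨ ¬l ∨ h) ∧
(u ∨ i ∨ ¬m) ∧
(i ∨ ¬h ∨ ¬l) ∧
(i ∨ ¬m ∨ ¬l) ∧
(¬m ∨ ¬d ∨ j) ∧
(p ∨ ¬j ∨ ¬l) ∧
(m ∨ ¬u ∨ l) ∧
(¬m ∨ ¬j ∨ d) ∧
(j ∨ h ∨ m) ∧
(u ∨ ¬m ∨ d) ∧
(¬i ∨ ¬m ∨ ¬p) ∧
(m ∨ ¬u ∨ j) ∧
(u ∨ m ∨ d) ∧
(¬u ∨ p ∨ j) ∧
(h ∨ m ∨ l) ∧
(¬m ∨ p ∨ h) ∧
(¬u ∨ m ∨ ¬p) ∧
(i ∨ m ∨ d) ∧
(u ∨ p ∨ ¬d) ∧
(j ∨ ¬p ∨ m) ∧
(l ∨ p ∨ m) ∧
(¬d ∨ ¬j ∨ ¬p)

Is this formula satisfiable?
Yes

Yes, the formula is satisfiable.

One satisfying assignment is: m=True, p=True, h=False, l=False, d=False, i=False, u=True, j=False

Verification: With this assignment, all 24 clauses evaluate to true.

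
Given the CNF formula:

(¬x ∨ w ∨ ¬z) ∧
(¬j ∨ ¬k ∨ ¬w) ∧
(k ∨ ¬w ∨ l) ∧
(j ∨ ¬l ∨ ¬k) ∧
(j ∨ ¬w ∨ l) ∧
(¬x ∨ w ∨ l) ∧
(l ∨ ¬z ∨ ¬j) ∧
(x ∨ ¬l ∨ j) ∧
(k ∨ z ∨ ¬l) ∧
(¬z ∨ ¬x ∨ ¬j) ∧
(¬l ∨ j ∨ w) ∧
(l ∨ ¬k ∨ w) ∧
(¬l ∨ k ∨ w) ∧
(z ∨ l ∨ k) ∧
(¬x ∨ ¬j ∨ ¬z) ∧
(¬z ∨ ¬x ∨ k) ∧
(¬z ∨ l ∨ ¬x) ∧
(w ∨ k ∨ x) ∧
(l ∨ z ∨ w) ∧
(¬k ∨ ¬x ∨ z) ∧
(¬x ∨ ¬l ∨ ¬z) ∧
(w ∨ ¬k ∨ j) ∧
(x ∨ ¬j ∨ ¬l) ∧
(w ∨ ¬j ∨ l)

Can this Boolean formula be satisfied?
No

No, the formula is not satisfiable.

No assignment of truth values to the variables can make all 24 clauses true simultaneously.

The formula is UNSAT (unsatisfiable).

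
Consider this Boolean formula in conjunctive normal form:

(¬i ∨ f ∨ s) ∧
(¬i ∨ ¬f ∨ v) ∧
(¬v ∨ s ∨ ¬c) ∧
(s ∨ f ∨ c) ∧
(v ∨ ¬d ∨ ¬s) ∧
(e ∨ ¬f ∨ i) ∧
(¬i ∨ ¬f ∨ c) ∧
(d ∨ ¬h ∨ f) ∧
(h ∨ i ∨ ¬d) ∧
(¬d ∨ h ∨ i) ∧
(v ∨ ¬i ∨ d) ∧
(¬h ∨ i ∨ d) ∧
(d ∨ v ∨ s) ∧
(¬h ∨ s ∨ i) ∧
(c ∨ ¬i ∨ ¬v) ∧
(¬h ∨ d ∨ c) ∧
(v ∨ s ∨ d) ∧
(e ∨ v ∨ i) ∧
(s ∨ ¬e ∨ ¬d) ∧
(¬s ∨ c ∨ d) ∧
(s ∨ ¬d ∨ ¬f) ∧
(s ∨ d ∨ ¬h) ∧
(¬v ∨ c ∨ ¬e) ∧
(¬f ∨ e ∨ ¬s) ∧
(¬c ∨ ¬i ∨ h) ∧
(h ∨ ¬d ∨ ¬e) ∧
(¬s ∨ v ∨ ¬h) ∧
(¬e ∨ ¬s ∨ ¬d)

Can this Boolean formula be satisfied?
Yes

Yes, the formula is satisfiable.

One satisfying assignment is: d=False, c=True, i=False, v=True, h=False, e=False, s=True, f=False

Verification: With this assignment, all 28 clauses evaluate to true.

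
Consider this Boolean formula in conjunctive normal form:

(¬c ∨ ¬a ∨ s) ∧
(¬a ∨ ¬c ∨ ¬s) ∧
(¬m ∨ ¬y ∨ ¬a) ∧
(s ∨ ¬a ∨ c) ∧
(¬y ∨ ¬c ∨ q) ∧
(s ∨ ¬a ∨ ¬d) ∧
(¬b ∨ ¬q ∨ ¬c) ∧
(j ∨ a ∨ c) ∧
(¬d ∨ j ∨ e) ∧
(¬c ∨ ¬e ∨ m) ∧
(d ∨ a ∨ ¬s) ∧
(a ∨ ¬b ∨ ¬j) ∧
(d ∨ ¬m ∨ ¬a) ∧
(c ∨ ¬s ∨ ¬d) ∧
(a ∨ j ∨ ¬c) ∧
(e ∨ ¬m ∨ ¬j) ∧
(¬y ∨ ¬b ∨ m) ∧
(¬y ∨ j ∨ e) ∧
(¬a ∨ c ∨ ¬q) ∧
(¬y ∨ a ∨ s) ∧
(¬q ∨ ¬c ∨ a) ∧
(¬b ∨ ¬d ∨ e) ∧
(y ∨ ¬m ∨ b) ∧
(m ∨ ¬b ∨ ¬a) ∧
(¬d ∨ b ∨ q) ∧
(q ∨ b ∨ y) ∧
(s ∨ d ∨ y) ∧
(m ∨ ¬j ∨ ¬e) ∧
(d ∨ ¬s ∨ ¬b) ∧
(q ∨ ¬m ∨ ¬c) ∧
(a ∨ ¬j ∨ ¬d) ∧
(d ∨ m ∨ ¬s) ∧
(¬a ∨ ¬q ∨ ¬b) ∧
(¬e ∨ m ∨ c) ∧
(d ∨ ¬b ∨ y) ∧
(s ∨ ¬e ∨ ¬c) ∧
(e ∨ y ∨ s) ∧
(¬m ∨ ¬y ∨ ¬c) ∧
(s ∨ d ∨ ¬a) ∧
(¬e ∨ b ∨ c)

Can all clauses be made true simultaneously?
No

No, the formula is not satisfiable.

No assignment of truth values to the variables can make all 40 clauses true simultaneously.

The formula is UNSAT (unsatisfiable).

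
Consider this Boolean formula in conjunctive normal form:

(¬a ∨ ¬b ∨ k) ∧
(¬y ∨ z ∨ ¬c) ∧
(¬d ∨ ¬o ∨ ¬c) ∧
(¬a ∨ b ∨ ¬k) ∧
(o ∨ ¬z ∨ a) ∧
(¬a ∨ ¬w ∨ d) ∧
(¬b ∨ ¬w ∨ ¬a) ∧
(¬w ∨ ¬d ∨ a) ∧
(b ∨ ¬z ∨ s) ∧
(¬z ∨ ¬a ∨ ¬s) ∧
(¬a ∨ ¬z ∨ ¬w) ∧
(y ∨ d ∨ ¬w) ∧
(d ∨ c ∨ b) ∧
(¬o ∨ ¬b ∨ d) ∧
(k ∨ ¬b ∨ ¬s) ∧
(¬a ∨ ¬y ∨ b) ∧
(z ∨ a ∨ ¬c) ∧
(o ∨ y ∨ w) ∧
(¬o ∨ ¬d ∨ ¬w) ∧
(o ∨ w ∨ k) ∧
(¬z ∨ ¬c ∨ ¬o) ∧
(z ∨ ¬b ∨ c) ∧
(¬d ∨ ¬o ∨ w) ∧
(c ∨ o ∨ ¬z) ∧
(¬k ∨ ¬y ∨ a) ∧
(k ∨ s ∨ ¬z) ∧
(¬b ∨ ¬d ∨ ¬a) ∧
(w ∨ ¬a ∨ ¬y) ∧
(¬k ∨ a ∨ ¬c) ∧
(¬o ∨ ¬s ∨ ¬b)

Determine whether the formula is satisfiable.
Yes

Yes, the formula is satisfiable.

One satisfying assignment is: z=False, a=True, b=False, o=False, k=False, d=True, c=False, w=True, s=False, y=False

Verification: With this assignment, all 30 clauses evaluate to true.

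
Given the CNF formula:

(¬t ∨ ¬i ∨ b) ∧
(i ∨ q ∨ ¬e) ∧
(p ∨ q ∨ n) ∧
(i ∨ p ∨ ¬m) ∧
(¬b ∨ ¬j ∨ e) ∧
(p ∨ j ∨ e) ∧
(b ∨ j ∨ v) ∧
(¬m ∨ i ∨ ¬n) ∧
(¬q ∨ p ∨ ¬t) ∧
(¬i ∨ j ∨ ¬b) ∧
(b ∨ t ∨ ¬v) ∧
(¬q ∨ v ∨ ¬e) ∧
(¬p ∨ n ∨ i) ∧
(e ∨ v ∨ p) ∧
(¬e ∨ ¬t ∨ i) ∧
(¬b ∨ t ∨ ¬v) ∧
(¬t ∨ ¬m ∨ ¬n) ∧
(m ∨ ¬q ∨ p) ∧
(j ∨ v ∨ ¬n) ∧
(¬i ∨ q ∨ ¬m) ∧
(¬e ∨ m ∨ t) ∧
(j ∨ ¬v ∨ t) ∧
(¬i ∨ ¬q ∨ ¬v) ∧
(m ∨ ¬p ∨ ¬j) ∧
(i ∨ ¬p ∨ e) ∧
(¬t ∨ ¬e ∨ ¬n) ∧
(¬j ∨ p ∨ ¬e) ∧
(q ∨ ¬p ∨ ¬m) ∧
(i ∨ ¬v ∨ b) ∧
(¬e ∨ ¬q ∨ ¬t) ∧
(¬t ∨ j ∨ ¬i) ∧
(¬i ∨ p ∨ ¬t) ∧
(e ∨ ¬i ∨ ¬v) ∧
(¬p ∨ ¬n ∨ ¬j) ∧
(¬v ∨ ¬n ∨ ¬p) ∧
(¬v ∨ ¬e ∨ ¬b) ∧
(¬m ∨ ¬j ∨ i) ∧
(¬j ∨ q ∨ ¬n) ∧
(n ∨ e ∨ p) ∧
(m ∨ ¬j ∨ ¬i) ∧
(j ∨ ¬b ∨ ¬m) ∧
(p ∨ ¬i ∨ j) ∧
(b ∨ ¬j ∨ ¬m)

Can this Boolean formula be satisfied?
No

No, the formula is not satisfiable.

No assignment of truth values to the variables can make all 43 clauses true simultaneously.

The formula is UNSAT (unsatisfiable).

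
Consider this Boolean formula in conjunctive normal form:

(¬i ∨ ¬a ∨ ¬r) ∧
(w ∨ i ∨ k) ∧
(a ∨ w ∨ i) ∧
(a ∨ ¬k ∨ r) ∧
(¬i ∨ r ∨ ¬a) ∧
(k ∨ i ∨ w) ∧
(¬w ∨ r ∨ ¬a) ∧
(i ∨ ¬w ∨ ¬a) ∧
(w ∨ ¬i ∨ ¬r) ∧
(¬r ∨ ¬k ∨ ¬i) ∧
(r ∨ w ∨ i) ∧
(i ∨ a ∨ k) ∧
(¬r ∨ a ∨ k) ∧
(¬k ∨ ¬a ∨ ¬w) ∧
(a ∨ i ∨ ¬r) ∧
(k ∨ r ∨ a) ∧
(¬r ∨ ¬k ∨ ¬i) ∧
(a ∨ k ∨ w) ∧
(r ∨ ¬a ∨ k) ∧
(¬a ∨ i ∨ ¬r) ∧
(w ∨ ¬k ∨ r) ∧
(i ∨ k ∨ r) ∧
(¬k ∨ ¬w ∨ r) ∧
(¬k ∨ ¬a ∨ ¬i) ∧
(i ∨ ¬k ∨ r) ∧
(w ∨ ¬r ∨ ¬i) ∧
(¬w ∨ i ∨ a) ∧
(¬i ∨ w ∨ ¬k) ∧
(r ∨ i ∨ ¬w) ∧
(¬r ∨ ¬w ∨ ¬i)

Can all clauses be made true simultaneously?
No

No, the formula is not satisfiable.

No assignment of truth values to the variables can make all 30 clauses true simultaneously.

The formula is UNSAT (unsatisfiable).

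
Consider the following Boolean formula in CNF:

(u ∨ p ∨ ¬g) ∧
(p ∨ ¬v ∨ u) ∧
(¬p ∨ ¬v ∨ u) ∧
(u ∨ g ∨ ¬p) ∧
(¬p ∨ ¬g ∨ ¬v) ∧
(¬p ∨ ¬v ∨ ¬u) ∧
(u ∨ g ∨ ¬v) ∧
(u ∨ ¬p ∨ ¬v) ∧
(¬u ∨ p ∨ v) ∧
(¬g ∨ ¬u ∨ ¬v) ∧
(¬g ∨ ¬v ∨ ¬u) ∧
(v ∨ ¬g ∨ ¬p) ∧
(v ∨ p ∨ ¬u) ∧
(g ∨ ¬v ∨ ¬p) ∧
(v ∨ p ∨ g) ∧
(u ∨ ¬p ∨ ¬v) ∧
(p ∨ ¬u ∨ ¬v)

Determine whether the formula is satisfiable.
Yes

Yes, the formula is satisfiable.

One satisfying assignment is: p=True, u=True, v=False, g=False

Verification: With this assignment, all 17 clauses evaluate to true.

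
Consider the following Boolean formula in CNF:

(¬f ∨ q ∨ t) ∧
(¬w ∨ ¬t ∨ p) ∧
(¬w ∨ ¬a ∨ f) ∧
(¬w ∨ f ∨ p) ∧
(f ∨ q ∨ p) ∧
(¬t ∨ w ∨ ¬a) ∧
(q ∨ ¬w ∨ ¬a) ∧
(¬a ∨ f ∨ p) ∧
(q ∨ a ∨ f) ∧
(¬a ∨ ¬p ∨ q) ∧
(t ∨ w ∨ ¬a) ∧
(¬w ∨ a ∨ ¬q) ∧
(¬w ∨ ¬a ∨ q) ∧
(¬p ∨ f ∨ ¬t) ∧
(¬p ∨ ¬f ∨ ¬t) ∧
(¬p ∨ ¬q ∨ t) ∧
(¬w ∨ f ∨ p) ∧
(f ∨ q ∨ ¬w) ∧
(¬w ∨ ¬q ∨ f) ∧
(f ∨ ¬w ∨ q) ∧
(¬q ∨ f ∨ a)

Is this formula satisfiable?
Yes

Yes, the formula is satisfiable.

One satisfying assignment is: a=False, w=False, q=True, t=False, f=True, p=False

Verification: With this assignment, all 21 clauses evaluate to true.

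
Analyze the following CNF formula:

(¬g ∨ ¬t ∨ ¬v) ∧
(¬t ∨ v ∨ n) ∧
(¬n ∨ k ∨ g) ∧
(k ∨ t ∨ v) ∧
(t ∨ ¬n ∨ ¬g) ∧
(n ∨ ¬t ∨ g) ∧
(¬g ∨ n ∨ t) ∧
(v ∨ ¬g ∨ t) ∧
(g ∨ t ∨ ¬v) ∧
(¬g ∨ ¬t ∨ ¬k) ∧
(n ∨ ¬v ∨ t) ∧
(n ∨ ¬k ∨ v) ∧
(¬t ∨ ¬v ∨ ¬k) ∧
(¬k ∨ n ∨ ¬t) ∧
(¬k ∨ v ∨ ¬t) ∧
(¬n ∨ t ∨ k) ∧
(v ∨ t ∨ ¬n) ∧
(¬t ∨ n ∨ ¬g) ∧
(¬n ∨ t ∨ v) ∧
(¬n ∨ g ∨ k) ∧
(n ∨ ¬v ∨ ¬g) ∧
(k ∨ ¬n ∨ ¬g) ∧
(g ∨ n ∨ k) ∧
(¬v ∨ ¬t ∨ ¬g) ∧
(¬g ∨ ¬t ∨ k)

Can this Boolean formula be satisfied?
No

No, the formula is not satisfiable.

No assignment of truth values to the variables can make all 25 clauses true simultaneously.

The formula is UNSAT (unsatisfiable).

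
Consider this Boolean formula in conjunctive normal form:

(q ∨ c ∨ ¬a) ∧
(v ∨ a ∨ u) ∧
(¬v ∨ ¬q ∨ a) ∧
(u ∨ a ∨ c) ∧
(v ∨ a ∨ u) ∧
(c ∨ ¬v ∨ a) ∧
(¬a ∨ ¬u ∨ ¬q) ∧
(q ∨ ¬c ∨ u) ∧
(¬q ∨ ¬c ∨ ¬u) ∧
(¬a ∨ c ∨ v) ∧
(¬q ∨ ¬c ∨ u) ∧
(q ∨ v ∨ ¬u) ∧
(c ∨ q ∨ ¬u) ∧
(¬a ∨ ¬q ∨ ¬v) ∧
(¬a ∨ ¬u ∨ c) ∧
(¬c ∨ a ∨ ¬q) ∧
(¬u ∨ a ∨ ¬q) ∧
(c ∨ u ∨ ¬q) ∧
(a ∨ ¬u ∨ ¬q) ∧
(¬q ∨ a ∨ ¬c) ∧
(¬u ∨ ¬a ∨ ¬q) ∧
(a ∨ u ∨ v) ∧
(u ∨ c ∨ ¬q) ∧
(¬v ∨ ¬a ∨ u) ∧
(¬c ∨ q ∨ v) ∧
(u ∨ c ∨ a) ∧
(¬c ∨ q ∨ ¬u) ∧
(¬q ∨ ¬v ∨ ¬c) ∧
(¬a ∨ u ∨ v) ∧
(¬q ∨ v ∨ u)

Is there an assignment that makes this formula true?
No

No, the formula is not satisfiable.

No assignment of truth values to the variables can make all 30 clauses true simultaneously.

The formula is UNSAT (unsatisfiable).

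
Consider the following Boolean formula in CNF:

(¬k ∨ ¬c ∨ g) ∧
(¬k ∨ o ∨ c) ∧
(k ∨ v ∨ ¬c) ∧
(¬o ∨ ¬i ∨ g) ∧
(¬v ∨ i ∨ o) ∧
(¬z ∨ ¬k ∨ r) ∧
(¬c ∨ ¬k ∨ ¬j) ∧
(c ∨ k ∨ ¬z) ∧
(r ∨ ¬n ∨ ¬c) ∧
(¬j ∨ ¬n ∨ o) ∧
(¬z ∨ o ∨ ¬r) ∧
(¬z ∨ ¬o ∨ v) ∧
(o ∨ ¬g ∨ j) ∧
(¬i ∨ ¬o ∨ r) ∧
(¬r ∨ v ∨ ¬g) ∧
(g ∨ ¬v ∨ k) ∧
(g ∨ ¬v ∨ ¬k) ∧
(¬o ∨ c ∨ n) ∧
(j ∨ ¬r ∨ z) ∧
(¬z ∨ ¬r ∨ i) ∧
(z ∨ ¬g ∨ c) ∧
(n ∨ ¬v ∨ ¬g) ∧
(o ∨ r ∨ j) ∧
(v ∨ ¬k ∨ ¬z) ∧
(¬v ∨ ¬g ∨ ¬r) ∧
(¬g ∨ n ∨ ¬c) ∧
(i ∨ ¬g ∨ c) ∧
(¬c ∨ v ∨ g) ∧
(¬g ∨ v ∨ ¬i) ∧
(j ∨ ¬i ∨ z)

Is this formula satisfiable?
Yes

Yes, the formula is satisfiable.

One satisfying assignment is: g=False, v=False, c=False, j=True, n=False, o=False, r=False, k=False, z=False, i=False

Verification: With this assignment, all 30 clauses evaluate to true.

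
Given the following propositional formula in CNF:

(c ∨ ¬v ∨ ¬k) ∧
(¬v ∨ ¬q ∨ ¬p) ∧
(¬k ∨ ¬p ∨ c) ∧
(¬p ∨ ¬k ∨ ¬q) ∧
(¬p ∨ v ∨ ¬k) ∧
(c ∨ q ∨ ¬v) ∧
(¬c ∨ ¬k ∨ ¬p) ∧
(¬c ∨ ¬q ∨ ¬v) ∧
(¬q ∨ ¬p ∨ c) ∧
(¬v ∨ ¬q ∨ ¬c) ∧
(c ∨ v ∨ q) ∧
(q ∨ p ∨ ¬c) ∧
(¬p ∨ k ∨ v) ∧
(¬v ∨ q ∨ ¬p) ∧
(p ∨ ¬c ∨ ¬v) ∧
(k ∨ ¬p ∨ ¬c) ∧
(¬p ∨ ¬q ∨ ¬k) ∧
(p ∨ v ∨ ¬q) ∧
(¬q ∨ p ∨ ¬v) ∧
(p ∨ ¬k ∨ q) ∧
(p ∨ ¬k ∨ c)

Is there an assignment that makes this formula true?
No

No, the formula is not satisfiable.

No assignment of truth values to the variables can make all 21 clauses true simultaneously.

The formula is UNSAT (unsatisfiable).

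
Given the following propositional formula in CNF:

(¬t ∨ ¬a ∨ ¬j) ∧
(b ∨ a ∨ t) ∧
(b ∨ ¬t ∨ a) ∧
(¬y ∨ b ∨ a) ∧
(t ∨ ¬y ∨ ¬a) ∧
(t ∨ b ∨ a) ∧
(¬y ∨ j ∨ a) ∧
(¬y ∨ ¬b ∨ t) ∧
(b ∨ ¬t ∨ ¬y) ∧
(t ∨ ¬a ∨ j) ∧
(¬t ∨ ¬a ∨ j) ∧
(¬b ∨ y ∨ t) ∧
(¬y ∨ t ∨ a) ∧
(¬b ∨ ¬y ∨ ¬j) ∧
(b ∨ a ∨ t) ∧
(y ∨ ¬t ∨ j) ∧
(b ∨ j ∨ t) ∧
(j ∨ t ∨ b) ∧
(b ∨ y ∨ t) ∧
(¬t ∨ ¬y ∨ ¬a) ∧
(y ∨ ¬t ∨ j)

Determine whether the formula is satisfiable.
Yes

Yes, the formula is satisfiable.

One satisfying assignment is: a=False, b=True, y=False, j=True, t=True

Verification: With this assignment, all 21 clauses evaluate to true.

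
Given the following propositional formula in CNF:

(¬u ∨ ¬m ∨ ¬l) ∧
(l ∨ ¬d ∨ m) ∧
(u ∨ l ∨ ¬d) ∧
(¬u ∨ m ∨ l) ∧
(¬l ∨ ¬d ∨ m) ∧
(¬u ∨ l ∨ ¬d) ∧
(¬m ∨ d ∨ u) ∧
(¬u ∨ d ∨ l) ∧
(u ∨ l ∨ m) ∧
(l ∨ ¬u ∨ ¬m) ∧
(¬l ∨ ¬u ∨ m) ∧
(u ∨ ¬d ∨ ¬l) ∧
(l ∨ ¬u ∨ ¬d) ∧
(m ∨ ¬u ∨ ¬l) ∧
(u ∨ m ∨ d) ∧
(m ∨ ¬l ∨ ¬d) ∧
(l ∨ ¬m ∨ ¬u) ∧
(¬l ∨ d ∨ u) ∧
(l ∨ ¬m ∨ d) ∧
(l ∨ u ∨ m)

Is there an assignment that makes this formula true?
No

No, the formula is not satisfiable.

No assignment of truth values to the variables can make all 20 clauses true simultaneously.

The formula is UNSAT (unsatisfiable).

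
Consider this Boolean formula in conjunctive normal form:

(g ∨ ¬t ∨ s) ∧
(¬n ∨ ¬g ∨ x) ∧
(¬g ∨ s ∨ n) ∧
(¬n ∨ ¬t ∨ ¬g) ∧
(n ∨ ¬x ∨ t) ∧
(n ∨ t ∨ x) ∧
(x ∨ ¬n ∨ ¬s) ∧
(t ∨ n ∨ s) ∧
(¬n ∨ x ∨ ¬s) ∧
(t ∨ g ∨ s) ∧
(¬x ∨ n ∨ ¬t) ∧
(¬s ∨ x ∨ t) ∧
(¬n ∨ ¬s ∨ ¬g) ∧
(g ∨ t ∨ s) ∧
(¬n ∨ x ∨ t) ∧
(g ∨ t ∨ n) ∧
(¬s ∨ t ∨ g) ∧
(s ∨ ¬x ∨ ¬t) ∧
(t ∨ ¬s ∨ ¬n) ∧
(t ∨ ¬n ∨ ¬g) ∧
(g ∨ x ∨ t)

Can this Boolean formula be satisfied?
Yes

Yes, the formula is satisfiable.

One satisfying assignment is: t=True, x=False, s=True, g=False, n=False

Verification: With this assignment, all 21 clauses evaluate to true.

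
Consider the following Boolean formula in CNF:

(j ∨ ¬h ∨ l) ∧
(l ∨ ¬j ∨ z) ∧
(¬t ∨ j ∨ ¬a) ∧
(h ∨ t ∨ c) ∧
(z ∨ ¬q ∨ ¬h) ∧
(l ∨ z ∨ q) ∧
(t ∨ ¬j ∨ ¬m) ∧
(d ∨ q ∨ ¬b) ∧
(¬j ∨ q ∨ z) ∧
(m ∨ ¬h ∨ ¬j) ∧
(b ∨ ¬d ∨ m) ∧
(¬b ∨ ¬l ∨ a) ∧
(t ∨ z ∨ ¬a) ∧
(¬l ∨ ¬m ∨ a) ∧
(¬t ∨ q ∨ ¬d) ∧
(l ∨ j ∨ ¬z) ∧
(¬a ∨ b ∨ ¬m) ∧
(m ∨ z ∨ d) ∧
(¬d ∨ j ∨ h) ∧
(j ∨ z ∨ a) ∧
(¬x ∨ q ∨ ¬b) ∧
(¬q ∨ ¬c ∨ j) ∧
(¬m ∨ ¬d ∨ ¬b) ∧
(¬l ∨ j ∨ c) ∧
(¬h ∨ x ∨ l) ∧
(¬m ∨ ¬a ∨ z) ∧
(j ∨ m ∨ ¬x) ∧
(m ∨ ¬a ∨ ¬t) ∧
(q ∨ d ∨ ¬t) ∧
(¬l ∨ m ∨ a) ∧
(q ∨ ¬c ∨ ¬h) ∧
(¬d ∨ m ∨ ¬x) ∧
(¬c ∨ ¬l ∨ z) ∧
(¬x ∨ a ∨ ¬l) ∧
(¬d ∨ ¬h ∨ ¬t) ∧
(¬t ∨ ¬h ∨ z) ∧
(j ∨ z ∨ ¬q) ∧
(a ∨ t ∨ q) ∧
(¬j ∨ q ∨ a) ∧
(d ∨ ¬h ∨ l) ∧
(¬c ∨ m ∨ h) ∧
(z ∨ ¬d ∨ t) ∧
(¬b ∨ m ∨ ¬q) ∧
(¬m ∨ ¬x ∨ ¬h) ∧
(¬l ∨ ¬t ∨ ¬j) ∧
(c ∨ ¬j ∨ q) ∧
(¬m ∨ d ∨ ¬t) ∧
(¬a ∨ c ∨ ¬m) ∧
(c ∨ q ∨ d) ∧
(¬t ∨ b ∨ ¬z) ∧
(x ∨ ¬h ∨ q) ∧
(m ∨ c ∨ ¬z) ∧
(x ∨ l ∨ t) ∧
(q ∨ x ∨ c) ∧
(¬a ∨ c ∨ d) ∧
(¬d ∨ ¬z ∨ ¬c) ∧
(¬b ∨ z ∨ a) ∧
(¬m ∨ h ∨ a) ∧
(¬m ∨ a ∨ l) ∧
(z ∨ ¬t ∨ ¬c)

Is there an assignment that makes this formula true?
No

No, the formula is not satisfiable.

No assignment of truth values to the variables can make all 60 clauses true simultaneously.

The formula is UNSAT (unsatisfiable).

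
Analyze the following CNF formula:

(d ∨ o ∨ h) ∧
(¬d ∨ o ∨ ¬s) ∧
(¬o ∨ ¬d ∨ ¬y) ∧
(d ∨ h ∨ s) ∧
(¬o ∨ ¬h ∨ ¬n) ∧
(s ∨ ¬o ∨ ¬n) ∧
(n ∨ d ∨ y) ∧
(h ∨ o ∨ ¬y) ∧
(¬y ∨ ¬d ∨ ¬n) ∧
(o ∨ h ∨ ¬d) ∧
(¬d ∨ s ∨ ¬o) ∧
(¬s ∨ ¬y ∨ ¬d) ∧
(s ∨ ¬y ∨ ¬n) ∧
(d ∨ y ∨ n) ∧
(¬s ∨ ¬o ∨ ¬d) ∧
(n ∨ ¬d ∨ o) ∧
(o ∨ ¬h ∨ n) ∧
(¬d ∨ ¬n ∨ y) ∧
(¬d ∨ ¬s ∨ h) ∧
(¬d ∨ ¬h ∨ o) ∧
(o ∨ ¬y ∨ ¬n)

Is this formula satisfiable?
Yes

Yes, the formula is satisfiable.

One satisfying assignment is: h=True, y=False, o=False, n=True, s=False, d=False

Verification: With this assignment, all 21 clauses evaluate to true.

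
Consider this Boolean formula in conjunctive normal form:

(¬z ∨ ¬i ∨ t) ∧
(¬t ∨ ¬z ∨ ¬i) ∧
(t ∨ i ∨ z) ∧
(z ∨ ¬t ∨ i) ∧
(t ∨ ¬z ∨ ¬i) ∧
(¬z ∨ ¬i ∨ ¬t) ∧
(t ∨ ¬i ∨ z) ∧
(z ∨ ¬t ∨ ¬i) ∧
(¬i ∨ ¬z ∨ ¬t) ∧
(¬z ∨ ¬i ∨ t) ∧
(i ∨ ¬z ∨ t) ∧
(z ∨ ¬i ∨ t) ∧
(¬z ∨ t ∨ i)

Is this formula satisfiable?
Yes

Yes, the formula is satisfiable.

One satisfying assignment is: t=True, i=False, z=True

Verification: With this assignment, all 13 clauses evaluate to true.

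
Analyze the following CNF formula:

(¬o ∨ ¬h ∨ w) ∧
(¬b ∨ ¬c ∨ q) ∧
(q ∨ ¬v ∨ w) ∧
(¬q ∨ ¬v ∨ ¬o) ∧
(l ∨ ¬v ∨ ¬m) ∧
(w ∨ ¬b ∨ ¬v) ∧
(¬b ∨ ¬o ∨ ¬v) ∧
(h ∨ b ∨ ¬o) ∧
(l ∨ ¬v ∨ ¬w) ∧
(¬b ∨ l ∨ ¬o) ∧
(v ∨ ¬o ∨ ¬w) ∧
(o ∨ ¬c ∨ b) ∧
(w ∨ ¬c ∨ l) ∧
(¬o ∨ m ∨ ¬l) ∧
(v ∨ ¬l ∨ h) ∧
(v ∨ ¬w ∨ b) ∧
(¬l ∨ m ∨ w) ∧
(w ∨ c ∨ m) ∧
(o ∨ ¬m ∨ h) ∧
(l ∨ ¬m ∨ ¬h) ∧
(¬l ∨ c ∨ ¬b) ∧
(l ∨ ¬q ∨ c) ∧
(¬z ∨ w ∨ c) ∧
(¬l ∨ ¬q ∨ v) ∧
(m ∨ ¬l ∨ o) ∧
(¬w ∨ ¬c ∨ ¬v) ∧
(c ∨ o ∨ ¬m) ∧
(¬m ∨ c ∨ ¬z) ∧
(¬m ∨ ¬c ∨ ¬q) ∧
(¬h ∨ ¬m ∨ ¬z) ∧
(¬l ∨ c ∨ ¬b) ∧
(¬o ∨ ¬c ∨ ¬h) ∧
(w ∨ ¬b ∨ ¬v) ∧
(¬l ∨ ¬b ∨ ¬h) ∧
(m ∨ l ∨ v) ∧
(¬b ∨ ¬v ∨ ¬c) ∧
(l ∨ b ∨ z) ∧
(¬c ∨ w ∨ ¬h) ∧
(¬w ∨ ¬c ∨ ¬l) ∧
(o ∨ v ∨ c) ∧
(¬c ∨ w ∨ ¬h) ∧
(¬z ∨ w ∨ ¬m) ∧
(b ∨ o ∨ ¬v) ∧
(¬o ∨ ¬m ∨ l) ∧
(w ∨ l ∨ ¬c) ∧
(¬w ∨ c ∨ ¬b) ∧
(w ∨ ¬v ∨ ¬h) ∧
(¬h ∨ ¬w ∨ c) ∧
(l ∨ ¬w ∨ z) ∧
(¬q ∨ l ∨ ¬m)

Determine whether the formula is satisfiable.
No

No, the formula is not satisfiable.

No assignment of truth values to the variables can make all 50 clauses true simultaneously.

The formula is UNSAT (unsatisfiable).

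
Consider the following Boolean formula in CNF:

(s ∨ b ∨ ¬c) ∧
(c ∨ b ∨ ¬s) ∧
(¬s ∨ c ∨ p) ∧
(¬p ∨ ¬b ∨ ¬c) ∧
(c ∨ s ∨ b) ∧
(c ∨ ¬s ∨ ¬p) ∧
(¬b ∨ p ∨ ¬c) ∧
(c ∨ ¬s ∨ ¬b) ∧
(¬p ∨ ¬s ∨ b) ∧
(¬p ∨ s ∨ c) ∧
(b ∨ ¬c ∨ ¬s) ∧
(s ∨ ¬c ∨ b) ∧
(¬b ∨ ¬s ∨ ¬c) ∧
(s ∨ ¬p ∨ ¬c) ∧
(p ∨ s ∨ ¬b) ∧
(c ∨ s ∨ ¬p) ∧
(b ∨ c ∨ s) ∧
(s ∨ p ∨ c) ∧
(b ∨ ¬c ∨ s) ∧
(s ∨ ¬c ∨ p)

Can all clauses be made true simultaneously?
No

No, the formula is not satisfiable.

No assignment of truth values to the variables can make all 20 clauses true simultaneously.

The formula is UNSAT (unsatisfiable).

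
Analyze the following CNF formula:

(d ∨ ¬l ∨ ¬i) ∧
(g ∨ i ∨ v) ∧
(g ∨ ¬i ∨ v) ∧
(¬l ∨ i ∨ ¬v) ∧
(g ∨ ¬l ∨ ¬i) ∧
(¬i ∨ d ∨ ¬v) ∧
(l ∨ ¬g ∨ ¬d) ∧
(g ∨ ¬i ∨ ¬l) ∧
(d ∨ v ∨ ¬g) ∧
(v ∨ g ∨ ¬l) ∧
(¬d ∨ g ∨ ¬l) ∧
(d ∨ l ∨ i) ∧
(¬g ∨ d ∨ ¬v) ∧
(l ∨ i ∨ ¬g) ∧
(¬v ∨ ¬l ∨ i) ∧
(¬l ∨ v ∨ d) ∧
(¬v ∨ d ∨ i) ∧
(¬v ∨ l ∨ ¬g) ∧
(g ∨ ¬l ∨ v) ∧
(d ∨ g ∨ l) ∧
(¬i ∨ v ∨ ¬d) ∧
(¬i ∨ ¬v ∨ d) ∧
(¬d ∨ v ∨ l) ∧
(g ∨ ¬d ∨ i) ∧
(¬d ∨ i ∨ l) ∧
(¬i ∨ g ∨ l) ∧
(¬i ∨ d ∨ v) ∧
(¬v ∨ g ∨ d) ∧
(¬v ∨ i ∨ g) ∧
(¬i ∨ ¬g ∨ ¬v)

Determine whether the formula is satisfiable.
Yes

Yes, the formula is satisfiable.

One satisfying assignment is: g=True, d=True, l=True, i=False, v=False

Verification: With this assignment, all 30 clauses evaluate to true.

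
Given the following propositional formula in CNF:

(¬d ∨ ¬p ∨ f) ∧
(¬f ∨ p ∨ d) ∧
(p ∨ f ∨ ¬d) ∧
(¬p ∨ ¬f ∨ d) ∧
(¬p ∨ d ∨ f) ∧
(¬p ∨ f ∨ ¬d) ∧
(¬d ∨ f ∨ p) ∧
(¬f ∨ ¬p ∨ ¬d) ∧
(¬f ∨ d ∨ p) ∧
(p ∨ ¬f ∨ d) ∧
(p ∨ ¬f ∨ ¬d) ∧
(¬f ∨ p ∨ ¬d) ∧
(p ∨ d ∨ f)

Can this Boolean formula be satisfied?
No

No, the formula is not satisfiable.

No assignment of truth values to the variables can make all 13 clauses true simultaneously.

The formula is UNSAT (unsatisfiable).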